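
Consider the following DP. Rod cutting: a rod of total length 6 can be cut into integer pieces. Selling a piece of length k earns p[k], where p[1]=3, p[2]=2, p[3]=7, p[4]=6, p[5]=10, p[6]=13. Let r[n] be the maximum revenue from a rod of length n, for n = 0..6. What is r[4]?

   n    0    1    2    3    4    5    6
r[n]    0    3    6    9   12   15   18

12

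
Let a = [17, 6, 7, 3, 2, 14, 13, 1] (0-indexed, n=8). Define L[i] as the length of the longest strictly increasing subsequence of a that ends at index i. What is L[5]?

3

   i    0    1    2    3    4    5    6    7
a[i]   17    6    7    3    2   14   13    1
L[i]    1    1    2    1    1    3    3    1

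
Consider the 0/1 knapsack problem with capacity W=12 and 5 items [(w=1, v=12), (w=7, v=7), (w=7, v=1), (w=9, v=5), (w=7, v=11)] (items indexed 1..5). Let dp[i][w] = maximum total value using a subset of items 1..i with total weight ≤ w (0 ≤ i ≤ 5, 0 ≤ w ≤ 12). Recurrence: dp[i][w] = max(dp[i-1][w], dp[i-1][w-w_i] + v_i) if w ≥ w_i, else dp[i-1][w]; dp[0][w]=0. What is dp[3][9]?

19

i\w   0   1   2   3   4   5   6   7   8   9  10  11  12
  0   0   0   0   0   0   0   0   0   0   0   0   0   0
  1   0  12  12  12  12  12  12  12  12  12  12  12  12
  2   0  12  12  12  12  12  12  12  19  19  19  19  19
  3   0  12  12  12  12  12  12  12  19  19  19  19  19
  4   0  12  12  12  12  12  12  12  19  19  19  19  19
  5   0  12  12  12  12  12  12  12  23  23  23  23  23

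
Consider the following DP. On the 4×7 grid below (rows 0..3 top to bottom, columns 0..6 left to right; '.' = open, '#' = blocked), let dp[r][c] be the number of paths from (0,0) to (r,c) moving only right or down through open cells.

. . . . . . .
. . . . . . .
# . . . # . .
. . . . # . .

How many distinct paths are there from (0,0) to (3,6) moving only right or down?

19

r\c   0   1   2   3   4   5   6
  0   1   1   1   1   1   1   1
  1   1   2   3   4   5   6   7
  2   0   2   5   9   0   6  13
  3   0   2   7  16   0   6  19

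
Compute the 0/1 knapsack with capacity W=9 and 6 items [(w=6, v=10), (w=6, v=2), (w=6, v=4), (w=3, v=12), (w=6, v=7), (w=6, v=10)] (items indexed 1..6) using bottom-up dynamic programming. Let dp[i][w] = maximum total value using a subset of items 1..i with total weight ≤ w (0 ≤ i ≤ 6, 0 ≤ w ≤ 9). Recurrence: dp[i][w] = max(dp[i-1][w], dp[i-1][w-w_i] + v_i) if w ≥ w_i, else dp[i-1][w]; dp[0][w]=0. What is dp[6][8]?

i\w   0   1   2   3   4   5   6   7   8   9
  0   0   0   0   0   0   0   0   0   0   0
  1   0   0   0   0   0   0  10  10  10  10
  2   0   0   0   0   0   0  10  10  10  10
  3   0   0   0   0   0   0  10  10  10  10
  4   0   0   0  12  12  12  12  12  12  22
  5   0   0   0  12  12  12  12  12  12  22
  6   0   0   0  12  12  12  12  12  12  22

12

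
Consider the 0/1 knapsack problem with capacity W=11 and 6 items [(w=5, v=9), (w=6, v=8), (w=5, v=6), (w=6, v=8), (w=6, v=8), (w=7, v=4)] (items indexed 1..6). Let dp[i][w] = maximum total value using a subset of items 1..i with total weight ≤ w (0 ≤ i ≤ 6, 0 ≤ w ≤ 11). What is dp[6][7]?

9

i\w   0   1   2   3   4   5   6   7   8   9  10  11
  0   0   0   0   0   0   0   0   0   0   0   0   0
  1   0   0   0   0   0   9   9   9   9   9   9   9
  2   0   0   0   0   0   9   9   9   9   9   9  17
  3   0   0   0   0   0   9   9   9   9   9  15  17
  4   0   0   0   0   0   9   9   9   9   9  15  17
  5   0   0   0   0   0   9   9   9   9   9  15  17
  6   0   0   0   0   0   9   9   9   9   9  15  17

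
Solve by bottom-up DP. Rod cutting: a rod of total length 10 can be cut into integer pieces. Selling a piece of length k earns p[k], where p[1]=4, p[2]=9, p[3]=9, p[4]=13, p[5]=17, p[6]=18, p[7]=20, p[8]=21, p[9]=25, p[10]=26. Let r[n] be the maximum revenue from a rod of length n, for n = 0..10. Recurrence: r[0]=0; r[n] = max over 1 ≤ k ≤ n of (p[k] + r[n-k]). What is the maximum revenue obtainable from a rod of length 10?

45

   n    0    1    2    3    4    5    6    7    8    9   10
r[n]    0    4    9   13   18   22   27   31   36   40   45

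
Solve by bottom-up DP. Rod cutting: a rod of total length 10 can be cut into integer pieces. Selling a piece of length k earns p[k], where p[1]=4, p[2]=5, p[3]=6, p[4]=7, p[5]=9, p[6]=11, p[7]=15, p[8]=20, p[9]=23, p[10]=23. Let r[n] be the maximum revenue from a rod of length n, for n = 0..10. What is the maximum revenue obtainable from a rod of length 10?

   n    0    1    2    3    4    5    6    7    8    9   10
r[n]    0    4    8   12   16   20   24   28   32   36   40

40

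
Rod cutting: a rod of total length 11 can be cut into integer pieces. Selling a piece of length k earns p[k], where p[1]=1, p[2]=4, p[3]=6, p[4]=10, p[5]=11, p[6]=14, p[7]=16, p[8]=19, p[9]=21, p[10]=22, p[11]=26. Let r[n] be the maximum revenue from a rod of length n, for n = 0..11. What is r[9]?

   n    0    1    2    3    4    5    6    7    8    9   10   11
r[n]    0    1    4    6   10   11   14   16   20   21   24   26

21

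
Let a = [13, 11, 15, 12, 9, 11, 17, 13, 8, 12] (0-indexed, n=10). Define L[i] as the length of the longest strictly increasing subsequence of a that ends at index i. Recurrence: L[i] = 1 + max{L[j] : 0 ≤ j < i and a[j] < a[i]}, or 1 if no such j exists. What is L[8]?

   i    0    1    2    3    4    5    6    7    8    9
a[i]   13   11   15   12    9   11   17   13    8   12
L[i]    1    1    2    2    1    2    3    3    1    3

1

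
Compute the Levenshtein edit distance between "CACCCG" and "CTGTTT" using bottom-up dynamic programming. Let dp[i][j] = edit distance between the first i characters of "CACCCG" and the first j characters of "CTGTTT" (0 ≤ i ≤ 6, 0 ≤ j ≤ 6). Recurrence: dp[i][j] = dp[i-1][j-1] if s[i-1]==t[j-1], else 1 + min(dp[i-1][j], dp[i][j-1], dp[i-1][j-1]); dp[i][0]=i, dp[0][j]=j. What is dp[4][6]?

5

   ''  C  T  G  T  T  T
''  0  1  2  3  4  5  6
 C  1  0  1  2  3  4  5
 A  2  1  1  2  3  4  5
 C  3  2  2  2  3  4  5
 C  4  3  3  3  3  4  5
 C  5  4  4  4  4  4  5
 G  6  5  5  4  5  5  5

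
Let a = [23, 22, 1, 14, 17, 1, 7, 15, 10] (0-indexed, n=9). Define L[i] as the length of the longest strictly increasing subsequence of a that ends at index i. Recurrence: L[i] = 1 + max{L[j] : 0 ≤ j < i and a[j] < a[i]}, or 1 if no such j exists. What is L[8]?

   i    0    1    2    3    4    5    6    7    8
a[i]   23   22    1   14   17    1    7   15   10
L[i]    1    1    1    2    3    1    2    3    3

3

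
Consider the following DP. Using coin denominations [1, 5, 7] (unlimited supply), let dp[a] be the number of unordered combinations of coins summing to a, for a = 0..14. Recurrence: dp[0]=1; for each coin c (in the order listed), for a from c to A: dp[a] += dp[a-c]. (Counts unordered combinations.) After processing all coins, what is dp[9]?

3

after  coin     0     1     2     3     4     5     6     7     8     9    10    11    12    13    14
          1     1     1     1     1     1     1     1     1     1     1     1     1     1     1     1
          5     1     1     1     1     1     2     2     2     2     2     3     3     3     3     3
          7     1     1     1     1     1     2     2     3     3     3     4     4     5     5     6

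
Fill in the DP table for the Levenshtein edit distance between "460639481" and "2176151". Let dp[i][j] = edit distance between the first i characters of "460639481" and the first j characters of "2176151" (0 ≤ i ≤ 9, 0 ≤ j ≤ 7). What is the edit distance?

7

   ''  2  1  7  6  1  5  1
''  0  1  2  3  4  5  6  7
 4  1  1  2  3  4  5  6  7
 6  2  2  2  3  3  4  5  6
 0  3  3  3  3  4  4  5  6
 6  4  4  4  4  3  4  5  6
 3  5  5  5  5  4  4  5  6
 9  6  6  6  6  5  5  5  6
 4  7  7  7  7  6  6  6  6
 8  8  8  8  8  7  7  7  7
 1  9  9  8  9  8  7  8  7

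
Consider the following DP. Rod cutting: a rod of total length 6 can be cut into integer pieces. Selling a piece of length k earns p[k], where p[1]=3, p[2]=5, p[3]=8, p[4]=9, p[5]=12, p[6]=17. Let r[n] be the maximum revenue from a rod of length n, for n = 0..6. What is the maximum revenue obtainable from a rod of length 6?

   n    0    1    2    3    4    5    6
r[n]    0    3    6    9   12   15   18

18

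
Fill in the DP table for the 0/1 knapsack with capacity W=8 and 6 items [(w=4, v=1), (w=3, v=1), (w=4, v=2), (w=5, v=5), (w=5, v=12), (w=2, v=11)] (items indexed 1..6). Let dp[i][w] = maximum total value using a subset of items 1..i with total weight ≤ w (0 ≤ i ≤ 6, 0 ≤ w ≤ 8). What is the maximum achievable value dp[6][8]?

i\w   0   1   2   3   4   5   6   7   8
  0   0   0   0   0   0   0   0   0   0
  1   0   0   0   0   1   1   1   1   1
  2   0   0   0   1   1   1   1   2   2
  3   0   0   0   1   2   2   2   3   3
  4   0   0   0   1   2   5   5   5   6
  5   0   0   0   1   2  12  12  12  13
  6   0   0  11  11  11  12  13  23  23

23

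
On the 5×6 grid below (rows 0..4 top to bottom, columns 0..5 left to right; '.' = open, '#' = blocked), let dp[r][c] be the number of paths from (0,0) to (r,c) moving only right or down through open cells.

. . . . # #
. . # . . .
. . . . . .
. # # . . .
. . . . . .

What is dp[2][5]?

6

r\c   0   1   2   3   4   5
  0   1   1   1   1   0   0
  1   1   2   0   1   1   1
  2   1   3   3   4   5   6
  3   1   0   0   4   9  15
  4   1   1   1   5  14  29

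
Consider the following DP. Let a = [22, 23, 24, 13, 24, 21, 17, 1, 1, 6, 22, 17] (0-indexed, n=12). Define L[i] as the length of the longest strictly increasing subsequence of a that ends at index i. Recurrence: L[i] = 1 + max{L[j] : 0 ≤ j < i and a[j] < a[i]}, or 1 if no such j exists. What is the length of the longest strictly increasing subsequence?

3

   i    0    1    2    3    4    5    6    7    8    9   10   11
a[i]   22   23   24   13   24   21   17    1    1    6   22   17
L[i]    1    2    3    1    3    2    2    1    1    2    3    3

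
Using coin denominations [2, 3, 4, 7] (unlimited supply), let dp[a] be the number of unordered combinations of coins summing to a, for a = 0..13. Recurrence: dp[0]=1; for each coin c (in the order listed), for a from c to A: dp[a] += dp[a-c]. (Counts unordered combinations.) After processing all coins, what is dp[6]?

after  coin     0     1     2     3     4     5     6     7     8     9    10    11    12    13
          2     1     0     1     0     1     0     1     0     1     0     1     0     1     0
          3     1     0     1     1     1     1     2     1     2     2     2     2     3     2
          4     1     0     1     1     2     1     3     2     4     3     5     4     7     5
          7     1     0     1     1     2     1     3     3     4     4     6     6     8     8

3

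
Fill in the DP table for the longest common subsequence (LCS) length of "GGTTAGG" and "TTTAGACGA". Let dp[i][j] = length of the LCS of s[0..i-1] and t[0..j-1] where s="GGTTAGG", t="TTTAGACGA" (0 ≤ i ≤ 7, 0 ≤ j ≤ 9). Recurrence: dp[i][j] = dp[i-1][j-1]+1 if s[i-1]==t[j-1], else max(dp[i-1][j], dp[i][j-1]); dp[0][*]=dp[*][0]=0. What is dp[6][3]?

2

   ''  T  T  T  A  G  A  C  G  A
''  0  0  0  0  0  0  0  0  0  0
 G  0  0  0  0  0  1  1  1  1  1
 G  0  0  0  0  0  1  1  1  2  2
 T  0  1  1  1  1  1  1  1  2  2
 T  0  1  2  2  2  2  2  2  2  2
 A  0  1  2  2  3  3  3  3  3  3
 G  0  1  2  2  3  4  4  4  4  4
 G  0  1  2  2  3  4  4  4  5  5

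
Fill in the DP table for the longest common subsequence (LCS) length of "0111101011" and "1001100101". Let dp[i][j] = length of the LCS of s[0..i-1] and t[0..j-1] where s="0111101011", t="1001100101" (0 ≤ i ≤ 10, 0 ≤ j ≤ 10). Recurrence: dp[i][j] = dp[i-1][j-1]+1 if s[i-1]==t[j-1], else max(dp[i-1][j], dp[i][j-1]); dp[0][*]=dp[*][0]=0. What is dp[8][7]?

   ''  1  0  0  1  1  0  0  1  0  1
''  0  0  0  0  0  0  0  0  0  0  0
 0  0  0  1  1  1  1  1  1  1  1  1
 1  0  1  1  1  2  2  2  2  2  2  2
 1  0  1  1  1  2  3  3  3  3  3  3
 1  0  1  1  1  2  3  3  3  4  4  4
 1  0  1  1  1  2  3  3  3  4  4  5
 0  0  1  2  2  2  3  4  4  4  5  5
 1  0  1  2  2  3  3  4  4  5  5  6
 0  0  1  2  3  3  3  4  5  5  6  6
 1  0  1  2  3  4  4  4  5  6  6  7
 1  0  1  2  3  4  5  5  5  6  6  7

5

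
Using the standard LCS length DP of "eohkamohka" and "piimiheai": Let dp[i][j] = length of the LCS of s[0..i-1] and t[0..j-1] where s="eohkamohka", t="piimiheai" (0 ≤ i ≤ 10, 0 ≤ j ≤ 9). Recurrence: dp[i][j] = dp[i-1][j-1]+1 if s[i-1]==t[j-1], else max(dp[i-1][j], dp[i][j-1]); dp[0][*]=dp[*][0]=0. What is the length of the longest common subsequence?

   ''  p  i  i  m  i  h  e  a  i
''  0  0  0  0  0  0  0  0  0  0
 e  0  0  0  0  0  0  0  1  1  1
 o  0  0  0  0  0  0  0  1  1  1
 h  0  0  0  0  0  0  1  1  1  1
 k  0  0  0  0  0  0  1  1  1  1
 a  0  0  0  0  0  0  1  1  2  2
 m  0  0  0  0  1  1  1  1  2  2
 o  0  0  0  0  1  1  1  1  2  2
 h  0  0  0  0  1  1  2  2  2  2
 k  0  0  0  0  1  1  2  2  2  2
 a  0  0  0  0  1  1  2  2  3  3

3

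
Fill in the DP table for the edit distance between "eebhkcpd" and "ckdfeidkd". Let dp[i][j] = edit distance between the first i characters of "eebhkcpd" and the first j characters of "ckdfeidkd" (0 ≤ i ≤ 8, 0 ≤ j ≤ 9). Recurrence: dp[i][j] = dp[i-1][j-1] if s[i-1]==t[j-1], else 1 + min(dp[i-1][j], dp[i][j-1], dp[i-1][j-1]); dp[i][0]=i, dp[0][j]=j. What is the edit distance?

   ''  c  k  d  f  e  i  d  k  d
''  0  1  2  3  4  5  6  7  8  9
 e  1  1  2  3  4  4  5  6  7  8
 e  2  2  2  3  4  4  5  6  7  8
 b  3  3  3  3  4  5  5  6  7  8
 h  4  4  4  4  4  5  6  6  7  8
 k  5  5  4  5  5  5  6  7  6  7
 c  6  5  5  5  6  6  6  7  7  7
 p  7  6  6  6  6  7  7  7  8  8
 d  8  7  7  6  7  7  8  7  8  8

8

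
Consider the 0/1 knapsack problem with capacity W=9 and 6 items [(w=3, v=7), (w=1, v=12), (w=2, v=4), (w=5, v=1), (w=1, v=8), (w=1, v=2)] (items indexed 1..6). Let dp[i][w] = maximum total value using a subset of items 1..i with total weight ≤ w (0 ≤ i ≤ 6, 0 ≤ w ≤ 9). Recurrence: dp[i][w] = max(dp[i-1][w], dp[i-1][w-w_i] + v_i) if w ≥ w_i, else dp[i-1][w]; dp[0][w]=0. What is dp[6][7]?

i\w   0   1   2   3   4   5   6   7   8   9
  0   0   0   0   0   0   0   0   0   0   0
  1   0   0   0   7   7   7   7   7   7   7
  2   0  12  12  12  19  19  19  19  19  19
  3   0  12  12  16  19  19  23  23  23  23
  4   0  12  12  16  19  19  23  23  23  23
  5   0  12  20  20  24  27  27  31  31  31
  6   0  12  20  22  24  27  29  31  33  33

31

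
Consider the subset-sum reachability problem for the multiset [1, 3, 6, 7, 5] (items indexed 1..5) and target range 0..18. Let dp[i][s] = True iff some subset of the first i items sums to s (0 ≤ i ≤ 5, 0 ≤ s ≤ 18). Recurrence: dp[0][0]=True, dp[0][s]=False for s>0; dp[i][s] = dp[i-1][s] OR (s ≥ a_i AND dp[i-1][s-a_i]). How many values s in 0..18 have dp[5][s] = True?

i\s   0   1   2   3   4   5   6   7   8   9  10  11  12  13  14  15  16  17  18
  0   T   F   F   F   F   F   F   F   F   F   F   F   F   F   F   F   F   F   F
  1   T   T   F   F   F   F   F   F   F   F   F   F   F   F   F   F   F   F   F
  2   T   T   F   T   T   F   F   F   F   F   F   F   F   F   F   F   F   F   F
  3   T   T   F   T   T   F   T   T   F   T   T   F   F   F   F   F   F   F   F
  4   T   T   F   T   T   F   T   T   T   T   T   T   F   T   T   F   T   T   F
  5   T   T   F   T   T   T   T   T   T   T   T   T   T   T   T   T   T   T   T

18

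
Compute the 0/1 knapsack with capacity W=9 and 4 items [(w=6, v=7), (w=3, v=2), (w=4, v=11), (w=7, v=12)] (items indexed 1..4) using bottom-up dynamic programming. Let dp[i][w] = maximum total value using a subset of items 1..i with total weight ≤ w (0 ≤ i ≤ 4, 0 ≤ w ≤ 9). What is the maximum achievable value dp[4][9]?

13

i\w   0   1   2   3   4   5   6   7   8   9
  0   0   0   0   0   0   0   0   0   0   0
  1   0   0   0   0   0   0   7   7   7   7
  2   0   0   0   2   2   2   7   7   7   9
  3   0   0   0   2  11  11  11  13  13  13
  4   0   0   0   2  11  11  11  13  13  13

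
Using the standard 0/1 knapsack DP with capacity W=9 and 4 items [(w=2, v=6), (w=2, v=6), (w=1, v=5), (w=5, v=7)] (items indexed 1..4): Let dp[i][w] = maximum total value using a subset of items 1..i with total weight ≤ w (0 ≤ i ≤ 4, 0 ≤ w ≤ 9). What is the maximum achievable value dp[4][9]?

19

i\w   0   1   2   3   4   5   6   7   8   9
  0   0   0   0   0   0   0   0   0   0   0
  1   0   0   6   6   6   6   6   6   6   6
  2   0   0   6   6  12  12  12  12  12  12
  3   0   5   6  11  12  17  17  17  17  17
  4   0   5   6  11  12  17  17  17  18  19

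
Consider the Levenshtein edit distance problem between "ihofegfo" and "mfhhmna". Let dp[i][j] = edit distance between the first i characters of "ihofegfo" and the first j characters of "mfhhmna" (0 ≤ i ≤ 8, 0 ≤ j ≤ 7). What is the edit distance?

   ''  m  f  h  h  m  n  a
''  0  1  2  3  4  5  6  7
 i  1  1  2  3  4  5  6  7
 h  2  2  2  2  3  4  5  6
 o  3  3  3  3  3  4  5  6
 f  4  4  3  4  4  4  5  6
 e  5  5  4  4  5  5  5  6
 g  6  6  5  5  5  6  6  6
 f  7  7  6  6  6  6  7  7
 o  8  8  7  7  7  7  7  8

8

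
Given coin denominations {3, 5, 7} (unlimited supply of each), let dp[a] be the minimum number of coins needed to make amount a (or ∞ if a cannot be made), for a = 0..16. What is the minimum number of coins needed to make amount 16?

4

 a  0  1  2  3  4  5  6  7  8  9 10 11 12 13 14 15 16
dp  0  -  -  1  -  1  2  1  2  3  2  3  2  3  2  3  4
(- denotes ∞ / unreachable)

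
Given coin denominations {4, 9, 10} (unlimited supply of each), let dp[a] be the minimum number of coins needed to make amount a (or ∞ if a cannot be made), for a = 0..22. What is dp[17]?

 a  0  1  2  3  4  5  6  7  8  9 10 11 12 13 14 15 16 17 18 19 20 21 22
dp  0  -  -  -  1  -  -  -  2  1  1  -  3  2  2  -  4  3  2  2  2  4  3
(- denotes ∞ / unreachable)

3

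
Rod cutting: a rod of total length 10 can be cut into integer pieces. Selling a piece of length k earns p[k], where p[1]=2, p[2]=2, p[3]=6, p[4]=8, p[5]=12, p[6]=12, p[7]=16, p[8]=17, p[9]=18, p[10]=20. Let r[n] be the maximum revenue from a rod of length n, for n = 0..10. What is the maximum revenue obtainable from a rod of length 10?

24

   n    0    1    2    3    4    5    6    7    8    9   10
r[n]    0    2    4    6    8   12   14   16   18   20   24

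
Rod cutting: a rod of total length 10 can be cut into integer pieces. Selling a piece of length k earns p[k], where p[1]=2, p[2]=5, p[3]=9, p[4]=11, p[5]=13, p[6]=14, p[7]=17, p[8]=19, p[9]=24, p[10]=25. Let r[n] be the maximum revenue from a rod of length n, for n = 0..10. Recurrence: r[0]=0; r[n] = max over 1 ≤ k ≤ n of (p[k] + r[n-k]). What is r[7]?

   n    0    1    2    3    4    5    6    7    8    9   10
r[n]    0    2    5    9   11   14   18   20   23   27   29

20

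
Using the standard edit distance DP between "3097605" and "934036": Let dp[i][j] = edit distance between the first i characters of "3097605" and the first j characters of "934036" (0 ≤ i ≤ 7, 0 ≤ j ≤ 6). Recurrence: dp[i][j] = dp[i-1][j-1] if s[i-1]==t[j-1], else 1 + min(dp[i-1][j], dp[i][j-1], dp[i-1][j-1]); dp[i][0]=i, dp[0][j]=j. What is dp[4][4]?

4

   ''  9  3  4  0  3  6
''  0  1  2  3  4  5  6
 3  1  1  1  2  3  4  5
 0  2  2  2  2  2  3  4
 9  3  2  3  3  3  3  4
 7  4  3  3  4  4  4  4
 6  5  4  4  4  5  5  4
 0  6  5  5  5  4  5  5
 5  7  6  6  6  5  5  6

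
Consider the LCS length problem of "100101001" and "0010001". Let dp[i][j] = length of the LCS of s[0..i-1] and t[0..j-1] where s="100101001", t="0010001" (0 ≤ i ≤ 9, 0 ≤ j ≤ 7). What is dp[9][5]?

5

   ''  0  0  1  0  0  0  1
''  0  0  0  0  0  0  0  0
 1  0  0  0  1  1  1  1  1
 0  0  1  1  1  2  2  2  2
 0  0  1  2  2  2  3  3  3
 1  0  1  2  3  3  3  3  4
 0  0  1  2  3  4  4  4  4
 1  0  1  2  3  4  4  4  5
 0  0  1  2  3  4  5  5  5
 0  0  1  2  3  4  5  6  6
 1  0  1  2  3  4  5  6  7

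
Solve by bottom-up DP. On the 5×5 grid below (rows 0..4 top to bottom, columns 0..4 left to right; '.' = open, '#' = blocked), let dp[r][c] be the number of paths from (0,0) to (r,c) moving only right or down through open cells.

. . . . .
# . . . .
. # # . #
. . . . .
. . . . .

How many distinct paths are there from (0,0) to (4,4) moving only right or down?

r\c   0   1   2   3   4
  0   1   1   1   1   1
  1   0   1   2   3   4
  2   0   0   0   3   0
  3   0   0   0   3   3
  4   0   0   0   3   6

6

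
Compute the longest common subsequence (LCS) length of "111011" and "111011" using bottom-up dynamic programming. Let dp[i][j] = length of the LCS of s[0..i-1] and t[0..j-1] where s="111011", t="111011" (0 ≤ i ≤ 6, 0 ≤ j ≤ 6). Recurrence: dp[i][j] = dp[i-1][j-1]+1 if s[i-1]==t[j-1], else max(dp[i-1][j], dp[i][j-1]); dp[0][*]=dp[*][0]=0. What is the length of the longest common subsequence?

6

   ''  1  1  1  0  1  1
''  0  0  0  0  0  0  0
 1  0  1  1  1  1  1  1
 1  0  1  2  2  2  2  2
 1  0  1  2  3  3  3  3
 0  0  1  2  3  4  4  4
 1  0  1  2  3  4  5  5
 1  0  1  2  3  4  5  6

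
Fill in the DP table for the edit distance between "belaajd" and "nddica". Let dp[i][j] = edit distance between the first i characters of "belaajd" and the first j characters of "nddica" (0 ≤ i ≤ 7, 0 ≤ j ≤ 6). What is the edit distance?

7

   ''  n  d  d  i  c  a
''  0  1  2  3  4  5  6
 b  1  1  2  3  4  5  6
 e  2  2  2  3  4  5  6
 l  3  3  3  3  4  5  6
 a  4  4  4  4  4  5  5
 a  5  5  5  5  5  5  5
 j  6  6  6  6  6  6  6
 d  7  7  6  6  7  7  7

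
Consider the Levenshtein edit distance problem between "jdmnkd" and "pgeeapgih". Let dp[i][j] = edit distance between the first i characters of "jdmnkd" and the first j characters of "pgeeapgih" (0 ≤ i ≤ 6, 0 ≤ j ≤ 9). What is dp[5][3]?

5

   ''  p  g  e  e  a  p  g  i  h
''  0  1  2  3  4  5  6  7  8  9
 j  1  1  2  3  4  5  6  7  8  9
 d  2  2  2  3  4  5  6  7  8  9
 m  3  3  3  3  4  5  6  7  8  9
 n  4  4  4  4  4  5  6  7  8  9
 k  5  5  5  5  5  5  6  7  8  9
 d  6  6  6  6  6  6  6  7  8  9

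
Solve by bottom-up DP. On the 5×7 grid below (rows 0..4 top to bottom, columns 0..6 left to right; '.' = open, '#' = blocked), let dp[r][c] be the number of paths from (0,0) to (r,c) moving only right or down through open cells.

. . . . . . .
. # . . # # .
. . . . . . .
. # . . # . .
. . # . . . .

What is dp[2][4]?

r\c   0   1   2   3   4   5   6
  0   1   1   1   1   1   1   1
  1   1   0   1   2   0   0   1
  2   1   1   2   4   4   4   5
  3   1   0   2   6   0   4   9
  4   1   1   0   6   6  10  19

4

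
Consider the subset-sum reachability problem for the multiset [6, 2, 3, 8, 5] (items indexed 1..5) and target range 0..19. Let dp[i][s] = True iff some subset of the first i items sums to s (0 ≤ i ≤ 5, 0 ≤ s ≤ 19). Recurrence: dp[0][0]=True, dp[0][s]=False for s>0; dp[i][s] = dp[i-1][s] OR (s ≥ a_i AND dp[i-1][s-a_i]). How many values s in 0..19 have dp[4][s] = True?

14

i\s   0   1   2   3   4   5   6   7   8   9  10  11  12  13  14  15  16  17  18  19
  0   T   F   F   F   F   F   F   F   F   F   F   F   F   F   F   F   F   F   F   F
  1   T   F   F   F   F   F   T   F   F   F   F   F   F   F   F   F   F   F   F   F
  2   T   F   T   F   F   F   T   F   T   F   F   F   F   F   F   F   F   F   F   F
  3   T   F   T   T   F   T   T   F   T   T   F   T   F   F   F   F   F   F   F   F
  4   T   F   T   T   F   T   T   F   T   T   T   T   F   T   T   F   T   T   F   T
  5   T   F   T   T   F   T   T   T   T   T   T   T   F   T   T   T   T   T   T   T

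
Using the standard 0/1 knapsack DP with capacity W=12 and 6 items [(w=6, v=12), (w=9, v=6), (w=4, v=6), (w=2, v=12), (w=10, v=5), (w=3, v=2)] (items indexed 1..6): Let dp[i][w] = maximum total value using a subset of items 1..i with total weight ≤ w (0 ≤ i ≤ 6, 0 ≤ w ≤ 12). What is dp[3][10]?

18

i\w   0   1   2   3   4   5   6   7   8   9  10  11  12
  0   0   0   0   0   0   0   0   0   0   0   0   0   0
  1   0   0   0   0   0   0  12  12  12  12  12  12  12
  2   0   0   0   0   0   0  12  12  12  12  12  12  12
  3   0   0   0   0   6   6  12  12  12  12  18  18  18
  4   0   0  12  12  12  12  18  18  24  24  24  24  30
  5   0   0  12  12  12  12  18  18  24  24  24  24  30
  6   0   0  12  12  12  14  18  18  24  24  24  26  30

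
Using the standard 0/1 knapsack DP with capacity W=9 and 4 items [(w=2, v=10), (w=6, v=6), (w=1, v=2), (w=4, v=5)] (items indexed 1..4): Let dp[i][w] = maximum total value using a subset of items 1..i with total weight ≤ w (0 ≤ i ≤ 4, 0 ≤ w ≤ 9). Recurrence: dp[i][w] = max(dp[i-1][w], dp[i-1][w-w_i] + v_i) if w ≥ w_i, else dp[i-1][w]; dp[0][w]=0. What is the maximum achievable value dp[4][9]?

i\w   0   1   2   3   4   5   6   7   8   9
  0   0   0   0   0   0   0   0   0   0   0
  1   0   0  10  10  10  10  10  10  10  10
  2   0   0  10  10  10  10  10  10  16  16
  3   0   2  10  12  12  12  12  12  16  18
  4   0   2  10  12  12  12  15  17  17  18

18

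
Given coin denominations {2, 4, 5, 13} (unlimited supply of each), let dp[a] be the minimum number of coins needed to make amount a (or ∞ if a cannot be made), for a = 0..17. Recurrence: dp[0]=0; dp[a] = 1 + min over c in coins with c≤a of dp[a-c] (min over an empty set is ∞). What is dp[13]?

 a  0  1  2  3  4  5  6  7  8  9 10 11 12 13 14 15 16 17
dp  0  -  1  -  1  1  2  2  2  2  2  3  3  1  3  2  4  2
(- denotes ∞ / unreachable)

1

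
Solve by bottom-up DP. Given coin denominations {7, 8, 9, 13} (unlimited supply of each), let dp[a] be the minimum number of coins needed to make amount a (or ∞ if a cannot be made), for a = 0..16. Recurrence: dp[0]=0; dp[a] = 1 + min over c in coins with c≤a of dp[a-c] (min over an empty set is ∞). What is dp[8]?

1

 a  0  1  2  3  4  5  6  7  8  9 10 11 12 13 14 15 16
dp  0  -  -  -  -  -  -  1  1  1  -  -  -  1  2  2  2
(- denotes ∞ / unreachable)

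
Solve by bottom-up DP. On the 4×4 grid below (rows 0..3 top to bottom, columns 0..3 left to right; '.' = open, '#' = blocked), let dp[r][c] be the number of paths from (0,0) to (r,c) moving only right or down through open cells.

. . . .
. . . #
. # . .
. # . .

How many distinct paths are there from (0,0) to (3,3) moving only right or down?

6

r\c   0   1   2   3
  0   1   1   1   1
  1   1   2   3   0
  2   1   0   3   3
  3   1   0   3   6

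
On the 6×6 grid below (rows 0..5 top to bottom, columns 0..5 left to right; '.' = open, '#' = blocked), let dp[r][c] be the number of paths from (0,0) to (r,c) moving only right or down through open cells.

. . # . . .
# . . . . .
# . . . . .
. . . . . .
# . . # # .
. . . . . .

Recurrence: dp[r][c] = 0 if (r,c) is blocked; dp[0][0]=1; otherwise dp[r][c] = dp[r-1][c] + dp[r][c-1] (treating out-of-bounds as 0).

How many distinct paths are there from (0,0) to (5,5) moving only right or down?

r\c   0   1   2   3   4   5
  0   1   1   0   0   0   0
  1   0   1   1   1   1   1
  2   0   1   2   3   4   5
  3   0   1   3   6  10  15
  4   0   1   4   0   0  15
  5   0   1   5   5   5  20

20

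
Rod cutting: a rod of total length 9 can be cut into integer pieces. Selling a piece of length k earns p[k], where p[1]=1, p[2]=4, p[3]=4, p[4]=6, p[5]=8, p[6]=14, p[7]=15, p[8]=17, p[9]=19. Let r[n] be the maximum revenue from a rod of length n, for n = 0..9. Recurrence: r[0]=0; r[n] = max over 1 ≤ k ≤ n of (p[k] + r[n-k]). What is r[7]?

   n    0    1    2    3    4    5    6    7    8    9
r[n]    0    1    4    5    8    9   14   15   18   19

15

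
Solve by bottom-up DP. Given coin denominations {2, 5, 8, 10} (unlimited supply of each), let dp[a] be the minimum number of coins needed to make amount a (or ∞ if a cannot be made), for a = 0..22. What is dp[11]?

4

 a  0  1  2  3  4  5  6  7  8  9 10 11 12 13 14 15 16 17 18 19 20 21 22
dp  0  -  1  -  2  1  3  2  1  3  1  4  2  2  3  2  2  3  2  4  2  3  3
(- denotes ∞ / unreachable)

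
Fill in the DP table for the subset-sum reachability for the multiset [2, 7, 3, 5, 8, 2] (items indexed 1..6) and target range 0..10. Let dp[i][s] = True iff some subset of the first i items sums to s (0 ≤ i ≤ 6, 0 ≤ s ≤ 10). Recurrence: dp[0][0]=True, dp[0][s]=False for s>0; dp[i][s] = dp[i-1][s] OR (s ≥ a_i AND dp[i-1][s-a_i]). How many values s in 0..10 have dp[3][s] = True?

7

i\s   0   1   2   3   4   5   6   7   8   9  10
  0   T   F   F   F   F   F   F   F   F   F   F
  1   T   F   T   F   F   F   F   F   F   F   F
  2   T   F   T   F   F   F   F   T   F   T   F
  3   T   F   T   T   F   T   F   T   F   T   T
  4   T   F   T   T   F   T   F   T   T   T   T
  5   T   F   T   T   F   T   F   T   T   T   T
  6   T   F   T   T   T   T   F   T   T   T   T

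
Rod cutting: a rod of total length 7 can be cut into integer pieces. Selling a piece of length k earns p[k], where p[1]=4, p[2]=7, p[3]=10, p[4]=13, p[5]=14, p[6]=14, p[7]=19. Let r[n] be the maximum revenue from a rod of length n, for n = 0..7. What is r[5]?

20

   n    0    1    2    3    4    5    6    7
r[n]    0    4    8   12   16   20   24   28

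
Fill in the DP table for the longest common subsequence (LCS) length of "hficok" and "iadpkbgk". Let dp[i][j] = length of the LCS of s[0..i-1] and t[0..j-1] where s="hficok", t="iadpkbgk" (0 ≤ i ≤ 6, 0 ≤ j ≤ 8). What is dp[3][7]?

   ''  i  a  d  p  k  b  g  k
''  0  0  0  0  0  0  0  0  0
 h  0  0  0  0  0  0  0  0  0
 f  0  0  0  0  0  0  0  0  0
 i  0  1  1  1  1  1  1  1  1
 c  0  1  1  1  1  1  1  1  1
 o  0  1  1  1  1  1  1  1  1
 k  0  1  1  1  1  2  2  2  2

1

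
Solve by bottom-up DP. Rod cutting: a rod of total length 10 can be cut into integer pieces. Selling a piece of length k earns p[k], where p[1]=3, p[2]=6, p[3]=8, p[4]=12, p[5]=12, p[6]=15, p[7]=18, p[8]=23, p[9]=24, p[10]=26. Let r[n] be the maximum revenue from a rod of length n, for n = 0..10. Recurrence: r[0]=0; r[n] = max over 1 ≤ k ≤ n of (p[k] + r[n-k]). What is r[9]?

   n    0    1    2    3    4    5    6    7    8    9   10
r[n]    0    3    6    9   12   15   18   21   24   27   30

27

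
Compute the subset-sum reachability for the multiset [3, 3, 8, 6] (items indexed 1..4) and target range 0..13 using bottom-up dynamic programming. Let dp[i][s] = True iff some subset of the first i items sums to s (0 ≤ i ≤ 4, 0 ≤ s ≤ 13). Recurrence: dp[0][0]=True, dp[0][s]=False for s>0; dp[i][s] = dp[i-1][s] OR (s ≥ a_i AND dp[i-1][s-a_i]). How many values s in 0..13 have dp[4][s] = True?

7

i\s   0   1   2   3   4   5   6   7   8   9  10  11  12  13
  0   T   F   F   F   F   F   F   F   F   F   F   F   F   F
  1   T   F   F   T   F   F   F   F   F   F   F   F   F   F
  2   T   F   F   T   F   F   T   F   F   F   F   F   F   F
  3   T   F   F   T   F   F   T   F   T   F   F   T   F   F
  4   T   F   F   T   F   F   T   F   T   T   F   T   T   F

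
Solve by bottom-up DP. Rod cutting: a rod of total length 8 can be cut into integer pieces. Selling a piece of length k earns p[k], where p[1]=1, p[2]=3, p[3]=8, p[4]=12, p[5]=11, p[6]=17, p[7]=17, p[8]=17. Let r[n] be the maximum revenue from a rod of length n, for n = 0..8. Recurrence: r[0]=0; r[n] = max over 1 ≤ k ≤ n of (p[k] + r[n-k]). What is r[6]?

   n    0    1    2    3    4    5    6    7    8
r[n]    0    1    3    8   12   13   17   20   24

17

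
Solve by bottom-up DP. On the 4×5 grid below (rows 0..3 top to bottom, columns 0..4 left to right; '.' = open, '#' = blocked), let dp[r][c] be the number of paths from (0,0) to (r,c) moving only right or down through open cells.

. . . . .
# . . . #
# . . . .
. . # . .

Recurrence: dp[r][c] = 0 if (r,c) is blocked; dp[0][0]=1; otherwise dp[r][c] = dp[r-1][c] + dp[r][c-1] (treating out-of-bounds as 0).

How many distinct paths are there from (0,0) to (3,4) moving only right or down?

12

r\c   0   1   2   3   4
  0   1   1   1   1   1
  1   0   1   2   3   0
  2   0   1   3   6   6
  3   0   1   0   6  12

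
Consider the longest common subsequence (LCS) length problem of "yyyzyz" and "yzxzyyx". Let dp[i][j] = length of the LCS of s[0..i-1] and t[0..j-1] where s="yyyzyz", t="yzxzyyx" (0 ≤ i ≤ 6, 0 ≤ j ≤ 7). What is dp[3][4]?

   ''  y  z  x  z  y  y  x
''  0  0  0  0  0  0  0  0
 y  0  1  1  1  1  1  1  1
 y  0  1  1  1  1  2  2  2
 y  0  1  1  1  1  2  3  3
 z  0  1  2  2  2  2  3  3
 y  0  1  2  2  2  3  3  3
 z  0  1  2  2  3  3  3  3

1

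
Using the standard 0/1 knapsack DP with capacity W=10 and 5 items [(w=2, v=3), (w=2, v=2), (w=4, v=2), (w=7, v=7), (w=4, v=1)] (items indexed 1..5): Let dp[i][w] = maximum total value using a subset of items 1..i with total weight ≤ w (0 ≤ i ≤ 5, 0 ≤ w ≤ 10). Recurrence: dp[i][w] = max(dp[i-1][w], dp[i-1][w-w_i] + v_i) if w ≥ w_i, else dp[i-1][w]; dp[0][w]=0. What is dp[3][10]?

7

i\w   0   1   2   3   4   5   6   7   8   9  10
  0   0   0   0   0   0   0   0   0   0   0   0
  1   0   0   3   3   3   3   3   3   3   3   3
  2   0   0   3   3   5   5   5   5   5   5   5
  3   0   0   3   3   5   5   5   5   7   7   7
  4   0   0   3   3   5   5   5   7   7  10  10
  5   0   0   3   3   5   5   5   7   7  10  10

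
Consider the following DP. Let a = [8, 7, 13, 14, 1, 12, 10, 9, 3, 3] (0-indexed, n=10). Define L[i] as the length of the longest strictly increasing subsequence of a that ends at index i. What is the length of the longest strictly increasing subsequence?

3

   i    0    1    2    3    4    5    6    7    8    9
a[i]    8    7   13   14    1   12   10    9    3    3
L[i]    1    1    2    3    1    2    2    2    2    2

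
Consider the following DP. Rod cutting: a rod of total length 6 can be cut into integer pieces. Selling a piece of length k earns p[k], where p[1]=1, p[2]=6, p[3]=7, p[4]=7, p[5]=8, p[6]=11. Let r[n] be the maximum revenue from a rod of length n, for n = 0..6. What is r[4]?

12

   n    0    1    2    3    4    5    6
r[n]    0    1    6    7   12   13   18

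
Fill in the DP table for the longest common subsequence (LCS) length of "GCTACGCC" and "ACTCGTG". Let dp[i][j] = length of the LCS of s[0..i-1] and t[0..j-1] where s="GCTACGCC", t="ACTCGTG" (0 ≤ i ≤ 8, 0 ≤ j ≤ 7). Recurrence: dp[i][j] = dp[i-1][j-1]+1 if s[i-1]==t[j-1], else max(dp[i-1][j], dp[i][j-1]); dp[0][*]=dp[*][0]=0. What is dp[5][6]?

   ''  A  C  T  C  G  T  G
''  0  0  0  0  0  0  0  0
 G  0  0  0  0  0  1  1  1
 C  0  0  1  1  1  1  1  1
 T  0  0  1  2  2  2  2  2
 A  0  1  1  2  2  2  2  2
 C  0  1  2  2  3  3  3  3
 G  0  1  2  2  3  4  4  4
 C  0  1  2  2  3  4  4  4
 C  0  1  2  2  3  4  4  4

3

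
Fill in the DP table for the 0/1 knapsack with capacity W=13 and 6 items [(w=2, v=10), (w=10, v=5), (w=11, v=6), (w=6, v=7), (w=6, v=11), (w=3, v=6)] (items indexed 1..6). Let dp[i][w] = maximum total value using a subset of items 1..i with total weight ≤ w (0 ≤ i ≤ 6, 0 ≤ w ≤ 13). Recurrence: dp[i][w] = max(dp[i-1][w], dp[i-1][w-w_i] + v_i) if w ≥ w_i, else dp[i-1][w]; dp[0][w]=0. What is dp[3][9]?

i\w   0   1   2   3   4   5   6   7   8   9  10  11  12  13
  0   0   0   0   0   0   0   0   0   0   0   0   0   0   0
  1   0   0  10  10  10  10  10  10  10  10  10  10  10  10
  2   0   0  10  10  10  10  10  10  10  10  10  10  15  15
  3   0   0  10  10  10  10  10  10  10  10  10  10  15  16
  4   0   0  10  10  10  10  10  10  17  17  17  17  17  17
  5   0   0  10  10  10  10  11  11  21  21  21  21  21  21
  6   0   0  10  10  10  16  16  16  21  21  21  27  27  27

10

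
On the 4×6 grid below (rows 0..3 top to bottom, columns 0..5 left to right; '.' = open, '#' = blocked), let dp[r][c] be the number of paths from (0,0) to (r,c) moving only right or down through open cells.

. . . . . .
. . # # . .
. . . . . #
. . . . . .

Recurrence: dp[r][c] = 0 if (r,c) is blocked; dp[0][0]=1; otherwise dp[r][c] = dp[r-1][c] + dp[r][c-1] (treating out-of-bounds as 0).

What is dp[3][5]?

14

r\c   0   1   2   3   4   5
  0   1   1   1   1   1   1
  1   1   2   0   0   1   2
  2   1   3   3   3   4   0
  3   1   4   7  10  14  14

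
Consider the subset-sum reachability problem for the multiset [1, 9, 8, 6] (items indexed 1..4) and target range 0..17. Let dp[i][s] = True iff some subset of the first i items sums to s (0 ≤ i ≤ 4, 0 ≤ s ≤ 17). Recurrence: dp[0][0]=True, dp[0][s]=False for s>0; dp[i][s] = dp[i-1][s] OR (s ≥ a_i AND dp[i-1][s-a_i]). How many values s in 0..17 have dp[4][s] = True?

11

i\s   0   1   2   3   4   5   6   7   8   9  10  11  12  13  14  15  16  17
  0   T   F   F   F   F   F   F   F   F   F   F   F   F   F   F   F   F   F
  1   T   T   F   F   F   F   F   F   F   F   F   F   F   F   F   F   F   F
  2   T   T   F   F   F   F   F   F   F   T   T   F   F   F   F   F   F   F
  3   T   T   F   F   F   F   F   F   T   T   T   F   F   F   F   F   F   T
  4   T   T   F   F   F   F   T   T   T   T   T   F   F   F   T   T   T   T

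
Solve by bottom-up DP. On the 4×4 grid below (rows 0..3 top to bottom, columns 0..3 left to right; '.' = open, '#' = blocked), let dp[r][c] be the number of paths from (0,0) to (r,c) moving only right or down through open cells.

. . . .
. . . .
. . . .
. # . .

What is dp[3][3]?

r\c   0   1   2   3
  0   1   1   1   1
  1   1   2   3   4
  2   1   3   6  10
  3   1   0   6  16

16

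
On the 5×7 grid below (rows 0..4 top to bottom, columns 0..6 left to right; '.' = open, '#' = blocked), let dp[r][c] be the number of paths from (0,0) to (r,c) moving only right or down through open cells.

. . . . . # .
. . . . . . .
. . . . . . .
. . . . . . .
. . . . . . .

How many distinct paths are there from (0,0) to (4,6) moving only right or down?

205

r\c   0   1   2   3   4   5   6
  0   1   1   1   1   1   0   0
  1   1   2   3   4   5   5   5
  2   1   3   6  10  15  20  25
  3   1   4  10  20  35  55  80
  4   1   5  15  35  70 125 205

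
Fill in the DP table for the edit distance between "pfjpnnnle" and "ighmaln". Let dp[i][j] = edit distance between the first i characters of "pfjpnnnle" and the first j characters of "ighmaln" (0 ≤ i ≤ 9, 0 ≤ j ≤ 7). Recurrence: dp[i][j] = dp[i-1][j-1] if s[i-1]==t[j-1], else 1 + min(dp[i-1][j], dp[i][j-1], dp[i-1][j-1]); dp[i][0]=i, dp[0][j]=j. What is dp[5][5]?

5

   ''  i  g  h  m  a  l  n
''  0  1  2  3  4  5  6  7
 p  1  1  2  3  4  5  6  7
 f  2  2  2  3  4  5  6  7
 j  3  3  3  3  4  5  6  7
 p  4  4  4  4  4  5  6  7
 n  5  5  5  5  5  5  6  6
 n  6  6  6  6  6  6  6  6
 n  7  7  7  7  7  7  7  6
 l  8  8  8  8  8  8  7  7
 e  9  9  9  9  9  9  8  8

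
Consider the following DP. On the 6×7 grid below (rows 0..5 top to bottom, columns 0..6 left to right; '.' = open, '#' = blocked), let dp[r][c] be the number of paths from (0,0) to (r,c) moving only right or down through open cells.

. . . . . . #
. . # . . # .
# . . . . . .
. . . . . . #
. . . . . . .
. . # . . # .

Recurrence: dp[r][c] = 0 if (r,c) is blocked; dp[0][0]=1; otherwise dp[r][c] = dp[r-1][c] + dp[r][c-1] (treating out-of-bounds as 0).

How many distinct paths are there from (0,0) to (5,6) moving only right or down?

42

r\c   0   1   2   3   4   5   6
  0   1   1   1   1   1   1   0
  1   1   2   0   1   2   0   0
  2   0   2   2   3   5   5   5
  3   0   2   4   7  12  17   0
  4   0   2   6  13  25  42  42
  5   0   2   0  13  38   0  42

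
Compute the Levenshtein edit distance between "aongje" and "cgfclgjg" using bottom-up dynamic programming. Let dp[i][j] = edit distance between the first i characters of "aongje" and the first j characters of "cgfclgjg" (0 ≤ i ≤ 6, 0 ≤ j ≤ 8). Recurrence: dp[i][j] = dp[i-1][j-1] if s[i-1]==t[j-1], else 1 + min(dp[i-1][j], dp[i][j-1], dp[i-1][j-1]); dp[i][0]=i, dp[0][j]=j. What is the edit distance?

6

   ''  c  g  f  c  l  g  j  g
''  0  1  2  3  4  5  6  7  8
 a  1  1  2  3  4  5  6  7  8
 o  2  2  2  3  4  5  6  7  8
 n  3  3  3  3  4  5  6  7  8
 g  4  4  3  4  4  5  5  6  7
 j  5  5  4  4  5  5  6  5  6
 e  6  6  5  5  5  6  6  6  6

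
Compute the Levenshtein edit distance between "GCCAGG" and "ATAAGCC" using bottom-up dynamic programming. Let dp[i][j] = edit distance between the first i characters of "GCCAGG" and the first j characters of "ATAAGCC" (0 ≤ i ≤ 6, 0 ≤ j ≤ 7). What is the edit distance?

   ''  A  T  A  A  G  C  C
''  0  1  2  3  4  5  6  7
 G  1  1  2  3  4  4  5  6
 C  2  2  2  3  4  5  4  5
 C  3  3  3  3  4  5  5  4
 A  4  3  4  3  3  4  5  5
 G  5  4  4  4  4  3  4  5
 G  6  5  5  5  5  4  4  5

5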